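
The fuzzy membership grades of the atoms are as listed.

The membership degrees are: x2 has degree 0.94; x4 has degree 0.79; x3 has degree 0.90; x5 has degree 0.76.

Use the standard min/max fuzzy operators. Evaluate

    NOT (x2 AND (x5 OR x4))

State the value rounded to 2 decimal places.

0.21

x5 OR x4 = max(a, b) on (0.76, 0.79) = 0.79
x2 AND (x5 OR x4) = min(a, b) on (0.94, 0.79) = 0.79
NOT (x2 AND (x5 OR x4)) = 1 − 0.79 = 0.21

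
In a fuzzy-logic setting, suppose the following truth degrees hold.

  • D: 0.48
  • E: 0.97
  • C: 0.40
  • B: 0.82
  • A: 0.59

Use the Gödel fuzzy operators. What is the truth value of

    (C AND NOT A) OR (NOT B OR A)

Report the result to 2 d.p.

NOT A = 1 − 0.59 = 0.41
C AND NOT A = min(a, b) on (0.40, 0.41) = 0.40
NOT B = 1 − 0.82 = 0.18
NOT B OR A = max(a, b) on (0.18, 0.59) = 0.59
(C AND NOT A) OR (NOT B OR A) = max(a, b) on (0.40, 0.59) = 0.59

0.59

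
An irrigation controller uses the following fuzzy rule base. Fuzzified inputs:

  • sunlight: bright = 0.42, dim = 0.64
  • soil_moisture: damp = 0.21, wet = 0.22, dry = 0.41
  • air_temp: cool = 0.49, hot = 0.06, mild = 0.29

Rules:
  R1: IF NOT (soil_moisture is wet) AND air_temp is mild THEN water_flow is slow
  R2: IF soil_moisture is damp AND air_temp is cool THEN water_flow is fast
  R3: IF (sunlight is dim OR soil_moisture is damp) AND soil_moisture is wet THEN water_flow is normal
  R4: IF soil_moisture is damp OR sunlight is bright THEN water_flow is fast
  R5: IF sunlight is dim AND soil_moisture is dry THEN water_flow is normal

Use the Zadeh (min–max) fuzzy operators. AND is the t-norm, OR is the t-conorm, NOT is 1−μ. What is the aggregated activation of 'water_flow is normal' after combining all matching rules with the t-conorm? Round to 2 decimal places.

0.41

R1: ¬wet=1−0.22=0.78, mild=0.29; AND[min(a, b)] → w = 0.29
R2: damp=0.21, cool=0.49; AND[min(a, b)] → w = 0.21
R3: (dim=0.64 OR damp=0.21) = 0.64; AND[min(a, b)] with wet=0.22 → w = 0.22
R4: damp=0.21, bright=0.42; OR[max(a, b)] → w = 0.42
R5: dim=0.64, dry=0.41; AND[min(a, b)] → w = 0.41
Rules with consequent 'normal': {R3, R5} → strengths 0.22, 0.41
Aggregate via t-conorm [max(a, b)]: 0.41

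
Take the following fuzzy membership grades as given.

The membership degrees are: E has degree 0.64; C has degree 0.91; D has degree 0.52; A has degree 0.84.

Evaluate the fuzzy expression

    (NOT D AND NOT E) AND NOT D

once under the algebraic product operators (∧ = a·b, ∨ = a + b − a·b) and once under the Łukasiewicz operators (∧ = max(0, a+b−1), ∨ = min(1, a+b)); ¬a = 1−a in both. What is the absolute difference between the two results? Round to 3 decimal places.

0.083

Under algebraic product:
  NOT D = 1 − 0.5200 = 0.4800
  NOT E = 1 − 0.6400 = 0.3600
  NOT D AND NOT E = a·b on (0.4800, 0.3600) = 0.1728
  NOT D = 1 − 0.5200 = 0.4800
  (NOT D AND NOT E) AND NOT D = a·b on (0.1728, 0.4800) = 0.0829
  → value = 0.0829
Under Łukasiewicz:
  NOT D = 1 − 0.52 = 0.48
  NOT E = 1 − 0.64 = 0.36
  NOT D AND NOT E = max(0, a+b−1) on (0.48, 0.36) = 0.00
  NOT D = 1 − 0.52 = 0.48
  (NOT D AND NOT E) AND NOT D = max(0, a+b−1) on (0.00, 0.48) = 0.00
  → value = 0.0000
|0.0829 − 0.0000| = 0.083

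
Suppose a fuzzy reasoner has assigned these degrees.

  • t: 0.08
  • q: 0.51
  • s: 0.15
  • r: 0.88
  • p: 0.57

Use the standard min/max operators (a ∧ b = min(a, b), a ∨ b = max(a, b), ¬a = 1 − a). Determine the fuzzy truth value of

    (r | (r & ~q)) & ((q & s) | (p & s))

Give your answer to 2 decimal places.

0.15

~q = 1 − 0.51 = 0.49
r & ~q = min(a, b) on (0.88, 0.49) = 0.49
r | (r & ~q) = max(a, b) on (0.88, 0.49) = 0.88
q & s = min(a, b) on (0.51, 0.15) = 0.15
p & s = min(a, b) on (0.57, 0.15) = 0.15
(q & s) | (p & s) = max(a, b) on (0.15, 0.15) = 0.15
(r | (r & ~q)) & ((q & s) | (p & s)) = min(a, b) on (0.88, 0.15) = 0.15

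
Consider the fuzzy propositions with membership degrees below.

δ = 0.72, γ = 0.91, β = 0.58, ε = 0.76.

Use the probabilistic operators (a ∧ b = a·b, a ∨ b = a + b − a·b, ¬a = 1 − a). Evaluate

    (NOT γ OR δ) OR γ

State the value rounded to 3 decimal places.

0.977

NOT γ = 1 − 0.9100 = 0.0900
NOT γ OR δ = a + b − a·b on (0.0900, 0.7200) = 0.7452
(NOT γ OR δ) OR γ = a + b − a·b on (0.7452, 0.9100) = 0.9771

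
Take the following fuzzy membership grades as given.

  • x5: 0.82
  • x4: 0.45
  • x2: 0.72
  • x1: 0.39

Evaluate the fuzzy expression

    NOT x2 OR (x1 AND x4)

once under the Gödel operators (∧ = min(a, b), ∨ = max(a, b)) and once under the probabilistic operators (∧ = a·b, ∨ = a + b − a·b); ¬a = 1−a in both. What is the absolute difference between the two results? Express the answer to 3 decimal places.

0.016

Under Gödel:
  NOT x2 = 1 − 0.72 = 0.28
  x1 AND x4 = min(a, b) on (0.39, 0.45) = 0.39
  NOT x2 OR (x1 AND x4) = max(a, b) on (0.28, 0.39) = 0.39
  → value = 0.3900
Under probabilistic:
  NOT x2 = 1 − 0.7200 = 0.2800
  x1 AND x4 = a·b on (0.3900, 0.4500) = 0.1755
  NOT x2 OR (x1 AND x4) = a + b − a·b on (0.2800, 0.1755) = 0.4064
  → value = 0.4064
|0.3900 − 0.4064| = 0.016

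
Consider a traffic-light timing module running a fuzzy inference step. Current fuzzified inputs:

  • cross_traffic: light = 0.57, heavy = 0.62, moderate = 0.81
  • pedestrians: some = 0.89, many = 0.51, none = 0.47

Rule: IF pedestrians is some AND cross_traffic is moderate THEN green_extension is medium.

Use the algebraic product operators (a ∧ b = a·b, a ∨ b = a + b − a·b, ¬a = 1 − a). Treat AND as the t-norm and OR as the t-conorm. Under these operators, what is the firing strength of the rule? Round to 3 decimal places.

firing strength: some=0.89, moderate=0.81; AND[a·b] → w = 0.7209

0.721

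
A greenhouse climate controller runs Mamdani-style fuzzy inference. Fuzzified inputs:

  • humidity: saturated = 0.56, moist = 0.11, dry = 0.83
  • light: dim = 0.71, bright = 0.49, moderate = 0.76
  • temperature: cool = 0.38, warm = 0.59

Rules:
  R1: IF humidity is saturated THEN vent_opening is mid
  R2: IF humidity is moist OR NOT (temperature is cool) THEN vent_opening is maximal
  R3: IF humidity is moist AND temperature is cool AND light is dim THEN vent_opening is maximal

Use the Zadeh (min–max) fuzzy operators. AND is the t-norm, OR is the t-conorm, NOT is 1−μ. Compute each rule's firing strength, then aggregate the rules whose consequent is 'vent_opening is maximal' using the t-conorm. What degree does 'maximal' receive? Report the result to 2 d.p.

0.62

R1: saturated=0.56 → w = 0.56
R2: moist=0.11, ¬cool=1−0.38=0.62; OR[max(a, b)] → w = 0.62
R3: moist=0.11, cool=0.38, dim=0.71; AND[min(a, b)] → w = 0.11
Rules with consequent 'maximal': {R2, R3} → strengths 0.62, 0.11
Aggregate via t-conorm [max(a, b)]: 0.62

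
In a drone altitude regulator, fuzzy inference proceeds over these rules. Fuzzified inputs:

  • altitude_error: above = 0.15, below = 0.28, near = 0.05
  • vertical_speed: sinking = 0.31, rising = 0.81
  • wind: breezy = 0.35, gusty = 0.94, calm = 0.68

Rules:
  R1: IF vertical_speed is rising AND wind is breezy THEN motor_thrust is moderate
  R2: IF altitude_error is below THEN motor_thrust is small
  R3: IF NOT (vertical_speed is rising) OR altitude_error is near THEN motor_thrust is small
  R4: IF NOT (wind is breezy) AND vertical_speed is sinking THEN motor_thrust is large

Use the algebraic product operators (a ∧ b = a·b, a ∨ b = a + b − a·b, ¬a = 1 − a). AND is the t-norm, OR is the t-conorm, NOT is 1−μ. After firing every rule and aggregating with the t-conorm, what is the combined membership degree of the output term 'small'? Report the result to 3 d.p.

0.446

R1: rising=0.81, breezy=0.35; AND[a·b] → w = 0.2835
R2: below=0.28 → w = 0.2800
R3: ¬rising=1−0.81=0.19, near=0.05; OR[a + b − a·b] → w = 0.2305
R4: ¬breezy=1−0.35=0.65, sinking=0.31; AND[a·b] → w = 0.2015
Rules with consequent 'small': {R2, R3} → strengths 0.2800, 0.2305
Aggregate via t-conorm [a + b − a·b]: 0.4460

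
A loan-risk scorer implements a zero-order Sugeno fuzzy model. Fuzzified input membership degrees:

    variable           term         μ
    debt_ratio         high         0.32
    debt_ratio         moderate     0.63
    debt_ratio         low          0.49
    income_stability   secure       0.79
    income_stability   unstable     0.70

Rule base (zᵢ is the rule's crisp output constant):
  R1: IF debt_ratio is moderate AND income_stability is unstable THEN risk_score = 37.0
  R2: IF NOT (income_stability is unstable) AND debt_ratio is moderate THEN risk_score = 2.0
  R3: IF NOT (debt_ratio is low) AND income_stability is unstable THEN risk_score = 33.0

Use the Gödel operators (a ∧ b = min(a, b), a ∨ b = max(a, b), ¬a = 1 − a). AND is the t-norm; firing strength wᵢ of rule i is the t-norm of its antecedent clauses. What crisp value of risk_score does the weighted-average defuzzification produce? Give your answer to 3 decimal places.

28.292

R1 (z=37.0): moderate=0.63, unstable=0.70; AND[min(a, b)] → w = 0.63
R2 (z=2.0): ¬unstable=1−0.70=0.30, moderate=0.63; AND[min(a, b)] → w = 0.30
R3 (z=33.0): ¬low=1−0.49=0.51, unstable=0.70; AND[min(a, b)] → w = 0.51
Weighted average = (0.63·37.0 + 0.30·2.0 + 0.51·33.0) / (0.63 + 0.30 + 0.51)
  = 40.7400 / 1.4400 = 28.292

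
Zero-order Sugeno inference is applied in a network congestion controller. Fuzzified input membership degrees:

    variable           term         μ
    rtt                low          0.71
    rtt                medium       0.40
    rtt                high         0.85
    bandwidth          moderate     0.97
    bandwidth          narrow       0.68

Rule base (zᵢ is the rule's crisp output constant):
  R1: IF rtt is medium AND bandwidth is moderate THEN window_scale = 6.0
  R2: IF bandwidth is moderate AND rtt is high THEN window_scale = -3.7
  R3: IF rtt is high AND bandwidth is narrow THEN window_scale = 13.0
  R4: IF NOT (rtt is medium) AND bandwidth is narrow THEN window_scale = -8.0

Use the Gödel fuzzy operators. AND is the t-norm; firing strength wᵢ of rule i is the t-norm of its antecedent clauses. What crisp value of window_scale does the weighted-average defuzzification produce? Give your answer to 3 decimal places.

1.302

R1 (z=6.0): medium=0.40, moderate=0.97; AND[min(a, b)] → w = 0.40
R2 (z=-3.7): moderate=0.97, high=0.85; AND[min(a, b)] → w = 0.85
R3 (z=13.0): high=0.85, narrow=0.68; AND[min(a, b)] → w = 0.68
R4 (z=-8.0): ¬medium=1−0.40=0.60, narrow=0.68; AND[min(a, b)] → w = 0.60
Weighted average = (0.40·6.0 + 0.85·-3.7 + 0.68·13.0 + 0.60·-8.0) / (0.40 + 0.85 + 0.68 + 0.60)
  = 3.2950 / 2.5300 = 1.302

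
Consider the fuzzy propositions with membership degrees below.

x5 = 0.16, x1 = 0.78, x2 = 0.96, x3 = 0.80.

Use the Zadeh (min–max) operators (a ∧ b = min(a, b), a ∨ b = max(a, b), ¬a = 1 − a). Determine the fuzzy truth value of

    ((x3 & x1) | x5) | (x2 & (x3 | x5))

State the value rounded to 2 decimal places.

0.80

x3 & x1 = min(a, b) on (0.80, 0.78) = 0.78
(x3 & x1) | x5 = max(a, b) on (0.78, 0.16) = 0.78
x3 | x5 = max(a, b) on (0.80, 0.16) = 0.80
x2 & (x3 | x5) = min(a, b) on (0.96, 0.80) = 0.80
((x3 & x1) | x5) | (x2 & (x3 | x5)) = max(a, b) on (0.78, 0.80) = 0.80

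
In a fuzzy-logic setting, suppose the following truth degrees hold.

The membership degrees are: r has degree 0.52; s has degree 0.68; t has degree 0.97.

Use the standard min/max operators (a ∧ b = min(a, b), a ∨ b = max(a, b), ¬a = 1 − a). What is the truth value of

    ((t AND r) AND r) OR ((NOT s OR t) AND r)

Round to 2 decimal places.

0.52

t AND r = min(a, b) on (0.97, 0.52) = 0.52
(t AND r) AND r = min(a, b) on (0.52, 0.52) = 0.52
NOT s = 1 − 0.68 = 0.32
NOT s OR t = max(a, b) on (0.32, 0.97) = 0.97
(NOT s OR t) AND r = min(a, b) on (0.97, 0.52) = 0.52
((t AND r) AND r) OR ((NOT s OR t) AND r) = max(a, b) on (0.52, 0.52) = 0.52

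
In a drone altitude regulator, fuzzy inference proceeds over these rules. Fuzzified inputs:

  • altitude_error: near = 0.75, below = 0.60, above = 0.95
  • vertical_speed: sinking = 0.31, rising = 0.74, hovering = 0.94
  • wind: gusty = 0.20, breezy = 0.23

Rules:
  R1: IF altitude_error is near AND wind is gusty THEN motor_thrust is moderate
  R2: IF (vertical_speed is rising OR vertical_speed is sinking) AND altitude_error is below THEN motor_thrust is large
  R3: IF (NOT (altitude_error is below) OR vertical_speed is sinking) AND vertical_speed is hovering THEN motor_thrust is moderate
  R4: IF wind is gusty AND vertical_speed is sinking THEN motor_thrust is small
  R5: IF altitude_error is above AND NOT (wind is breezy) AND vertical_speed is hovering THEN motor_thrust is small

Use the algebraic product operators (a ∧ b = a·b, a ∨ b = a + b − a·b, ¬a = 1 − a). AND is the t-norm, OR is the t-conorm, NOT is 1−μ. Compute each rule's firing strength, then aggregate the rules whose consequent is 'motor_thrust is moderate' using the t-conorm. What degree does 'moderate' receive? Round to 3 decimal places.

R1: near=0.75, gusty=0.20; AND[a·b] → w = 0.1500
R2: (rising=0.74 OR sinking=0.31) = 0.8206; AND[a·b] with below=0.60 → w = 0.4924
R3: (¬below=1−0.60=0.40 OR sinking=0.31) = 0.5860; AND[a·b] with hovering=0.94 → w = 0.5508
R4: gusty=0.20, sinking=0.31; AND[a·b] → w = 0.0620
R5: above=0.95, ¬breezy=1−0.23=0.77, hovering=0.94; AND[a·b] → w = 0.6876
Rules with consequent 'moderate': {R1, R3} → strengths 0.1500, 0.5508
Aggregate via t-conorm [a + b − a·b]: 0.6182

0.618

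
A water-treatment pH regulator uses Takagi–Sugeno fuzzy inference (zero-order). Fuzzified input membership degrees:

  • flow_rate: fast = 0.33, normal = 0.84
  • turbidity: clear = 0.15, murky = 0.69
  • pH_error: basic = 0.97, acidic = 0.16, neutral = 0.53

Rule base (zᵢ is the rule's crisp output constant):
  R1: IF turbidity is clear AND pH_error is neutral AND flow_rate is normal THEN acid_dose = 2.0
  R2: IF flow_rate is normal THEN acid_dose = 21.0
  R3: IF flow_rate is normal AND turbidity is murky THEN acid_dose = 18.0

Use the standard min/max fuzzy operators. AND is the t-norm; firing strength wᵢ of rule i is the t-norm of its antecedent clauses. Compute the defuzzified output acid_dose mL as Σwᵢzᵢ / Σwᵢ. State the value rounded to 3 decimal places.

R1 (z=2.0): clear=0.15, neutral=0.53, normal=0.84; AND[min(a, b)] → w = 0.15
R2 (z=21.0): normal=0.84 → w = 0.84
R3 (z=18.0): normal=0.84, murky=0.69; AND[min(a, b)] → w = 0.69
Weighted average = (0.15·2.0 + 0.84·21.0 + 0.69·18.0) / (0.15 + 0.84 + 0.69)
  = 30.3600 / 1.6800 = 18.071

18.071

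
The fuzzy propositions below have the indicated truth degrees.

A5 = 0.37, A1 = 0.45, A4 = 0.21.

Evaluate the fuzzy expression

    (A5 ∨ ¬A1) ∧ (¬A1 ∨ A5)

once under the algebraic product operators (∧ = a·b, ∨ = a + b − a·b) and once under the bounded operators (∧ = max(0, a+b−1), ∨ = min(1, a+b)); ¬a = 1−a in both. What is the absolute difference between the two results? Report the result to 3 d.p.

0.327

Under algebraic product:
  ¬A1 = 1 − 0.4500 = 0.5500
  A5 ∨ ¬A1 = a + b − a·b on (0.3700, 0.5500) = 0.7165
  ¬A1 = 1 − 0.4500 = 0.5500
  ¬A1 ∨ A5 = a + b − a·b on (0.5500, 0.3700) = 0.7165
  (A5 ∨ ¬A1) ∧ (¬A1 ∨ A5) = a·b on (0.7165, 0.7165) = 0.5134
  → value = 0.5134
Under bounded:
  ¬A1 = 1 − 0.45 = 0.55
  A5 ∨ ¬A1 = min(1, a+b) on (0.37, 0.55) = 0.92
  ¬A1 = 1 − 0.45 = 0.55
  ¬A1 ∨ A5 = min(1, a+b) on (0.55, 0.37) = 0.92
  (A5 ∨ ¬A1) ∧ (¬A1 ∨ A5) = max(0, a+b−1) on (0.92, 0.92) = 0.84
  → value = 0.8400
|0.5134 − 0.8400| = 0.327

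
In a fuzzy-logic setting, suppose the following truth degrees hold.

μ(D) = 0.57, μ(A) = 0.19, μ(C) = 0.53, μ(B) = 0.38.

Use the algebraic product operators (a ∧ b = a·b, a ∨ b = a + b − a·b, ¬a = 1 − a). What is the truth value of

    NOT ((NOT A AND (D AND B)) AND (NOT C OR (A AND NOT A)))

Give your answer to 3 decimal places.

0.903

NOT A = 1 − 0.1900 = 0.8100
D AND B = a·b on (0.5700, 0.3800) = 0.2166
NOT A AND (D AND B) = a·b on (0.8100, 0.2166) = 0.1754
NOT C = 1 − 0.5300 = 0.4700
NOT A = 1 − 0.1900 = 0.8100
A AND NOT A = a·b on (0.1900, 0.8100) = 0.1539
NOT C OR (A AND NOT A) = a + b − a·b on (0.4700, 0.1539) = 0.5516
(NOT A AND (D AND B)) AND (NOT C OR (A AND NOT A)) = a·b on (0.1754, 0.5516) = 0.0968
NOT ((NOT A AND (D AND B)) AND (NOT C OR (A AND NOT A))) = 1 − 0.0968 = 0.9032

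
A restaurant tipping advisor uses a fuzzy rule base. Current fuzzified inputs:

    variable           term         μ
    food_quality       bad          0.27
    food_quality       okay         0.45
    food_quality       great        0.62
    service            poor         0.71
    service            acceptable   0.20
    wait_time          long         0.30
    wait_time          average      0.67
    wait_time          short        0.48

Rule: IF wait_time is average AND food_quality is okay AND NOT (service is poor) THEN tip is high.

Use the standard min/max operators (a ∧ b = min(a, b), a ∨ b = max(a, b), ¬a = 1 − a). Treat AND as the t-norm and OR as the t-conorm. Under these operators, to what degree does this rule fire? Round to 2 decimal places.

firing strength: average=0.67, okay=0.45, ¬poor=1−0.71=0.29; AND[min(a, b)] → w = 0.29

0.29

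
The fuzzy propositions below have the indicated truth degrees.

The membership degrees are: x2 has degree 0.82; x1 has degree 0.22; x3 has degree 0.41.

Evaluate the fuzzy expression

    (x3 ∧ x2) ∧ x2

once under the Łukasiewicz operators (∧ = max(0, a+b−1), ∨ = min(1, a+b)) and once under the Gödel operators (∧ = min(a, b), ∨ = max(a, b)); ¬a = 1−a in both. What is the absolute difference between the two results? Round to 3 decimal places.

Under Łukasiewicz:
  x3 ∧ x2 = max(0, a+b−1) on (0.41, 0.82) = 0.23
  (x3 ∧ x2) ∧ x2 = max(0, a+b−1) on (0.23, 0.82) = 0.05
  → value = 0.0500
Under Gödel:
  x3 ∧ x2 = min(a, b) on (0.41, 0.82) = 0.41
  (x3 ∧ x2) ∧ x2 = min(a, b) on (0.41, 0.82) = 0.41
  → value = 0.4100
|0.0500 − 0.4100| = 0.360

0.360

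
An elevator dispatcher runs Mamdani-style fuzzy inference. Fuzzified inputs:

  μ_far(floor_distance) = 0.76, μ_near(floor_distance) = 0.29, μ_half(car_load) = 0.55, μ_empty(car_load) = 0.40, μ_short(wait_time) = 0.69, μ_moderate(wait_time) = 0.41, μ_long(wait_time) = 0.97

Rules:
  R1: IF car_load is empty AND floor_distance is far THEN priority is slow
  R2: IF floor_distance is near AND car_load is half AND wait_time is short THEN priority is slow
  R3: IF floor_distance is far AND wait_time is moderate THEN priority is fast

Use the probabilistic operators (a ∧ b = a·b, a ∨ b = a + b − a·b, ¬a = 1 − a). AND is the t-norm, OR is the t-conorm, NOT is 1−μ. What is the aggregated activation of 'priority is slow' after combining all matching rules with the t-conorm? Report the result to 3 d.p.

R1: empty=0.40, far=0.76; AND[a·b] → w = 0.3040
R2: near=0.29, half=0.55, short=0.69; AND[a·b] → w = 0.1101
R3: far=0.76, moderate=0.41; AND[a·b] → w = 0.3116
Rules with consequent 'slow': {R1, R2} → strengths 0.3040, 0.1101
Aggregate via t-conorm [a + b − a·b]: 0.3806

0.381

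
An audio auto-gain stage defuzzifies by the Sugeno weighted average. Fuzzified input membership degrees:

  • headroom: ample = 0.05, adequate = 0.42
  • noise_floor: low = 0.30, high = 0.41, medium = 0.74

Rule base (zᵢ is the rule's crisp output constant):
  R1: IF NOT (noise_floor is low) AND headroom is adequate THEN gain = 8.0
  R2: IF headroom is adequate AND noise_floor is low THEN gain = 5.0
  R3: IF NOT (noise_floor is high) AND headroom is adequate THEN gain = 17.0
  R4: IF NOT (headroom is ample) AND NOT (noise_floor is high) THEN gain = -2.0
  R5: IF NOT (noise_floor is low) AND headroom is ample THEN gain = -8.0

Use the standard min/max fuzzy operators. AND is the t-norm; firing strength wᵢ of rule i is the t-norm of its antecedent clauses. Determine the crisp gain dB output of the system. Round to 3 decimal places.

R1 (z=8.0): ¬low=1−0.30=0.70, adequate=0.42; AND[min(a, b)] → w = 0.42
R2 (z=5.0): adequate=0.42, low=0.30; AND[min(a, b)] → w = 0.30
R3 (z=17.0): ¬high=1−0.41=0.59, adequate=0.42; AND[min(a, b)] → w = 0.42
R4 (z=-2.0): ¬ample=1−0.05=0.95, ¬high=1−0.41=0.59; AND[min(a, b)] → w = 0.59
R5 (z=-8.0): ¬low=1−0.30=0.70, ample=0.05; AND[min(a, b)] → w = 0.05
Weighted average = (0.42·8.0 + 0.30·5.0 + 0.42·17.0 + 0.59·-2.0 + 0.05·-8.0) / (0.42 + 0.30 + 0.42 + 0.59 + 0.05)
  = 10.4200 / 1.7800 = 5.854

5.854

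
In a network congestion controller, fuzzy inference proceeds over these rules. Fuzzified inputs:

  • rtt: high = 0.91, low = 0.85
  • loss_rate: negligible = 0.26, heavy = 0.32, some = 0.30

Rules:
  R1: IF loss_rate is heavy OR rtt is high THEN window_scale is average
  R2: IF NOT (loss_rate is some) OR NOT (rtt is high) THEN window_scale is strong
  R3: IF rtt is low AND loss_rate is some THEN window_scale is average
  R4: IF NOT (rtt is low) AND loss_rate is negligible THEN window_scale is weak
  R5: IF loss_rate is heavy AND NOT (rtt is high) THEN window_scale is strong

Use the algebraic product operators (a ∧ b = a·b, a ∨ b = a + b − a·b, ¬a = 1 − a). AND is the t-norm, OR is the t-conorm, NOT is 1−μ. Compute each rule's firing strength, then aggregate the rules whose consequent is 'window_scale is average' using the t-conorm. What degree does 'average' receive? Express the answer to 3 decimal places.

0.954

R1: heavy=0.32, high=0.91; OR[a + b − a·b] → w = 0.9388
R2: ¬some=1−0.30=0.70, ¬high=1−0.91=0.09; OR[a + b − a·b] → w = 0.7270
R3: low=0.85, some=0.30; AND[a·b] → w = 0.2550
R4: ¬low=1−0.85=0.15, negligible=0.26; AND[a·b] → w = 0.0390
R5: heavy=0.32, ¬high=1−0.91=0.09; AND[a·b] → w = 0.0288
Rules with consequent 'average': {R1, R3} → strengths 0.9388, 0.2550
Aggregate via t-conorm [a + b − a·b]: 0.9544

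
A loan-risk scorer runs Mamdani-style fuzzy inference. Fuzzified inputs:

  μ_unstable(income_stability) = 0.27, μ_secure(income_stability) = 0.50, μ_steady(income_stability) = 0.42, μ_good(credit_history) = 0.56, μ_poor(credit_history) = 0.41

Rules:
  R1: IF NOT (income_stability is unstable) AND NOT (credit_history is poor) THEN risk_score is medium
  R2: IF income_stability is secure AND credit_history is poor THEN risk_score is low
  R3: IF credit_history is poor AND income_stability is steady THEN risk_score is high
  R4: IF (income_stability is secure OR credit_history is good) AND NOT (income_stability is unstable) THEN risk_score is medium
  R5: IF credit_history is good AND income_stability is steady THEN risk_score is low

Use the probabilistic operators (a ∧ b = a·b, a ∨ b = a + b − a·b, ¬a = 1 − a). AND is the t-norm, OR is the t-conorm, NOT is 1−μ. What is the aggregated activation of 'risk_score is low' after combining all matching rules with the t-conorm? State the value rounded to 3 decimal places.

0.392

R1: ¬unstable=1−0.27=0.73, ¬poor=1−0.41=0.59; AND[a·b] → w = 0.4307
R2: secure=0.50, poor=0.41; AND[a·b] → w = 0.2050
R3: poor=0.41, steady=0.42; AND[a·b] → w = 0.1722
R4: (secure=0.50 OR good=0.56) = 0.7800; AND[a·b] with ¬unstable=1−0.27=0.73 → w = 0.5694
R5: good=0.56, steady=0.42; AND[a·b] → w = 0.2352
Rules with consequent 'low': {R2, R5} → strengths 0.2050, 0.2352
Aggregate via t-conorm [a + b − a·b]: 0.3920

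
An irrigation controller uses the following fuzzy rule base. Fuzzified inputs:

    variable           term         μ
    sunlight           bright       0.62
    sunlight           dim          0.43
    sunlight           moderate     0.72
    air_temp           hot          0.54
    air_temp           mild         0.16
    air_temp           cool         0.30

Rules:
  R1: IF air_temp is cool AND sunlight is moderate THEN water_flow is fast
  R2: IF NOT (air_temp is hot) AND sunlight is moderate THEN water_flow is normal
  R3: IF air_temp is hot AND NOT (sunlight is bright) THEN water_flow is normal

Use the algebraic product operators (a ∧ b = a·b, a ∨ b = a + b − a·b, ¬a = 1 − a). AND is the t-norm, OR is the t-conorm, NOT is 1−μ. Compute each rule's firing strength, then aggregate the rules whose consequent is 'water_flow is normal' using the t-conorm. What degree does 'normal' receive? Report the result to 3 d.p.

R1: cool=0.30, moderate=0.72; AND[a·b] → w = 0.2160
R2: ¬hot=1−0.54=0.46, moderate=0.72; AND[a·b] → w = 0.3312
R3: hot=0.54, ¬bright=1−0.62=0.38; AND[a·b] → w = 0.2052
Rules with consequent 'normal': {R2, R3} → strengths 0.3312, 0.2052
Aggregate via t-conorm [a + b − a·b]: 0.4684

0.468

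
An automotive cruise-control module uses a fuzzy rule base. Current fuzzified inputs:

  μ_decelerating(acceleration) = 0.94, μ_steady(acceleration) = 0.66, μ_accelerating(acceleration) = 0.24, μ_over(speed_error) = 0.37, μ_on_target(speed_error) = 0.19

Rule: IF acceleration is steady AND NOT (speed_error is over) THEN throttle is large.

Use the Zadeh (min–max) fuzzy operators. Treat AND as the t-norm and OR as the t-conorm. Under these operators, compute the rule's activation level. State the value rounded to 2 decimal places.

firing strength: steady=0.66, ¬over=1−0.37=0.63; AND[min(a, b)] → w = 0.63

0.63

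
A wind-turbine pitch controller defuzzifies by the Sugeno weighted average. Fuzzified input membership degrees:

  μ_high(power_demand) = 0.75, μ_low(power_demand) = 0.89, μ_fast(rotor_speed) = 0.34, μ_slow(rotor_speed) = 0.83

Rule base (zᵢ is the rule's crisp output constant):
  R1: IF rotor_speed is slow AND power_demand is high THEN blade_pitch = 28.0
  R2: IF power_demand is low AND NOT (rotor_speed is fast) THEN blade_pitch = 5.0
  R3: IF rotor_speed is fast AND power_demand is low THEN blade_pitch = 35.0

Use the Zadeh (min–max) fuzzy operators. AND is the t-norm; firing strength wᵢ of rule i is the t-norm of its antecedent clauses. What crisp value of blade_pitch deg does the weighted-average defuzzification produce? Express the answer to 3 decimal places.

R1 (z=28.0): slow=0.83, high=0.75; AND[min(a, b)] → w = 0.75
R2 (z=5.0): low=0.89, ¬fast=1−0.34=0.66; AND[min(a, b)] → w = 0.66
R3 (z=35.0): fast=0.34, low=0.89; AND[min(a, b)] → w = 0.34
Weighted average = (0.75·28.0 + 0.66·5.0 + 0.34·35.0) / (0.75 + 0.66 + 0.34)
  = 36.2000 / 1.7500 = 20.686

20.686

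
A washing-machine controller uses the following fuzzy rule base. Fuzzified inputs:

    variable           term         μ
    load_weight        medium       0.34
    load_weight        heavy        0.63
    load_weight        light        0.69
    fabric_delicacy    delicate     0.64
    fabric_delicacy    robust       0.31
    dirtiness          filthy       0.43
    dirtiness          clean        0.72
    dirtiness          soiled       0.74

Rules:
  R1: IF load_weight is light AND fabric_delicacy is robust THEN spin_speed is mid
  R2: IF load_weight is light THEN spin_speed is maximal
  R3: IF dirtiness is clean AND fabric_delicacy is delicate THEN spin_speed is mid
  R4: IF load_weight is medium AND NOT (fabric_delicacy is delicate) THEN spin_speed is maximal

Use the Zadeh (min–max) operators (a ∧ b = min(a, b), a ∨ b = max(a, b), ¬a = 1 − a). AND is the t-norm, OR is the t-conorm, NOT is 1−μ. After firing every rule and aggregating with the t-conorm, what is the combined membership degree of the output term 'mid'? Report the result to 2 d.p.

0.64

R1: light=0.69, robust=0.31; AND[min(a, b)] → w = 0.31
R2: light=0.69 → w = 0.69
R3: clean=0.72, delicate=0.64; AND[min(a, b)] → w = 0.64
R4: medium=0.34, ¬delicate=1−0.64=0.36; AND[min(a, b)] → w = 0.34
Rules with consequent 'mid': {R1, R3} → strengths 0.31, 0.64
Aggregate via t-conorm [max(a, b)]: 0.64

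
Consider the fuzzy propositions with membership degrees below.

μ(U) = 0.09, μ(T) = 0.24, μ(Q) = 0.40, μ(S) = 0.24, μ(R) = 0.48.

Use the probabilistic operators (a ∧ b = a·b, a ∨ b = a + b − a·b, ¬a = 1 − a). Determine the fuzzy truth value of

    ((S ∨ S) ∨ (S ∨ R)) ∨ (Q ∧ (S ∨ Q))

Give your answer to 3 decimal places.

S ∨ S = a + b − a·b on (0.2400, 0.2400) = 0.4224
S ∨ R = a + b − a·b on (0.2400, 0.4800) = 0.6048
(S ∨ S) ∨ (S ∨ R) = a + b − a·b on (0.4224, 0.6048) = 0.7717
S ∨ Q = a + b − a·b on (0.2400, 0.4000) = 0.5440
Q ∧ (S ∨ Q) = a·b on (0.4000, 0.5440) = 0.2176
((S ∨ S) ∨ (S ∨ R)) ∨ (Q ∧ (S ∨ Q)) = a + b − a·b on (0.7717, 0.2176) = 0.8214

0.821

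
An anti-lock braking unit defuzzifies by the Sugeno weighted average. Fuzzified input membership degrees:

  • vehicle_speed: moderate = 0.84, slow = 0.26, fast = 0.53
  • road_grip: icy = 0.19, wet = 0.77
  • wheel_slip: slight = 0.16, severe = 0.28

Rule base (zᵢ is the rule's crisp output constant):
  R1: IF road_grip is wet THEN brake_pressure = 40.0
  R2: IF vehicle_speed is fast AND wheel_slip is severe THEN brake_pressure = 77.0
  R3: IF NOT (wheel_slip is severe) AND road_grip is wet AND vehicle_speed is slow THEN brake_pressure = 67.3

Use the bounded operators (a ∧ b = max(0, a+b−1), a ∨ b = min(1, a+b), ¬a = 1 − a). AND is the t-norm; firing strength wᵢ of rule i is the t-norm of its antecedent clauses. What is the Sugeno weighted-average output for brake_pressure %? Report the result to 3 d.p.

40.000

R1 (z=40.0): wet=0.77 → w = 0.77
R2 (z=77.0): fast=0.53, severe=0.28; AND[max(0, a+b−1)] → w = 0.00
R3 (z=67.3): ¬severe=1−0.28=0.72, wet=0.77, slow=0.26; AND[max(0, a+b−1)] → w = 0.00
Weighted average = (0.77·40.0 + 0.00·77.0 + 0.00·67.3) / (0.77 + 0.00 + 0.00)
  = 30.8000 / 0.7700 = 40.000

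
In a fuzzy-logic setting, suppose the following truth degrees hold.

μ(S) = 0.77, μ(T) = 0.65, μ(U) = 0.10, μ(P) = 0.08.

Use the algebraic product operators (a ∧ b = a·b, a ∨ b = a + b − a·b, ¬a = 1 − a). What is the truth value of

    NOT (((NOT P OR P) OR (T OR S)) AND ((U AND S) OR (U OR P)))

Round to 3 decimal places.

0.766

NOT P = 1 − 0.0800 = 0.9200
NOT P OR P = a + b − a·b on (0.9200, 0.0800) = 0.9264
T OR S = a + b − a·b on (0.6500, 0.7700) = 0.9195
(NOT P OR P) OR (T OR S) = a + b − a·b on (0.9264, 0.9195) = 0.9941
U AND S = a·b on (0.1000, 0.7700) = 0.0770
U OR P = a + b − a·b on (0.1000, 0.0800) = 0.1720
(U AND S) OR (U OR P) = a + b − a·b on (0.0770, 0.1720) = 0.2358
((NOT P OR P) OR (T OR S)) AND ((U AND S) OR (U OR P)) = a·b on (0.9941, 0.2358) = 0.2344
NOT (((NOT P OR P) OR (T OR S)) AND ((U AND S) OR (U OR P))) = 1 − 0.2344 = 0.7656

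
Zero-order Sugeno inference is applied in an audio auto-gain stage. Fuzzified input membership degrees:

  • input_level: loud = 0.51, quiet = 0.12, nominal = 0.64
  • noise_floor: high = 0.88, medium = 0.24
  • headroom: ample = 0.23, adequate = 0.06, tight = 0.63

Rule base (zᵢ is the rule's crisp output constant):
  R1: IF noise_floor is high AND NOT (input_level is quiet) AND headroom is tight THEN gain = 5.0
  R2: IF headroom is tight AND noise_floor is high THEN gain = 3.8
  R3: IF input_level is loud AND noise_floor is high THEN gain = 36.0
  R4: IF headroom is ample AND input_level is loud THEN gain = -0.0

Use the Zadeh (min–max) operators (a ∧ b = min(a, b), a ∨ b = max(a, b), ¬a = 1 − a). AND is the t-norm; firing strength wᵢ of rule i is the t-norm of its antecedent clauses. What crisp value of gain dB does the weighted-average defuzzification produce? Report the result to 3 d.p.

11.952

R1 (z=5.0): high=0.88, ¬quiet=1−0.12=0.88, tight=0.63; AND[min(a, b)] → w = 0.63
R2 (z=3.8): tight=0.63, high=0.88; AND[min(a, b)] → w = 0.63
R3 (z=36.0): loud=0.51, high=0.88; AND[min(a, b)] → w = 0.51
R4 (z=-0.0): ample=0.23, loud=0.51; AND[min(a, b)] → w = 0.23
Weighted average = (0.63·5.0 + 0.63·3.8 + 0.51·36.0 + 0.23·-0.0) / (0.63 + 0.63 + 0.51 + 0.23)
  = 23.9040 / 2.0000 = 11.952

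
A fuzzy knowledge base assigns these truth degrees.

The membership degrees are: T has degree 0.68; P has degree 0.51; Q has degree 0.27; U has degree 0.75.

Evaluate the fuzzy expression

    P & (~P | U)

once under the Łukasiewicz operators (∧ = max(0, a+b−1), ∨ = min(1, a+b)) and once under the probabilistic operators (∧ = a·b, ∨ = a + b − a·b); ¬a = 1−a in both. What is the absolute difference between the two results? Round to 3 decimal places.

Under Łukasiewicz:
  ~P = 1 − 0.51 = 0.49
  ~P | U = min(1, a+b) on (0.49, 0.75) = 1.00
  P & (~P | U) = max(0, a+b−1) on (0.51, 1.00) = 0.51
  → value = 0.5100
Under probabilistic:
  ~P = 1 − 0.5100 = 0.4900
  ~P | U = a + b − a·b on (0.4900, 0.7500) = 0.8725
  P & (~P | U) = a·b on (0.5100, 0.8725) = 0.4450
  → value = 0.4450
|0.5100 − 0.4450| = 0.065

0.065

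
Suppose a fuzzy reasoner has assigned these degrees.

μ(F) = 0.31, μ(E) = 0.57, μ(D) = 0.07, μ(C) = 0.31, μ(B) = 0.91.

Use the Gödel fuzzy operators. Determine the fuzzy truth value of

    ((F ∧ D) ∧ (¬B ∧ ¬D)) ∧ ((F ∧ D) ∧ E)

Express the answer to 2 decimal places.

F ∧ D = min(a, b) on (0.31, 0.07) = 0.07
¬B = 1 − 0.91 = 0.09
¬D = 1 − 0.07 = 0.93
¬B ∧ ¬D = min(a, b) on (0.09, 0.93) = 0.09
(F ∧ D) ∧ (¬B ∧ ¬D) = min(a, b) on (0.07, 0.09) = 0.07
F ∧ D = min(a, b) on (0.31, 0.07) = 0.07
(F ∧ D) ∧ E = min(a, b) on (0.07, 0.57) = 0.07
((F ∧ D) ∧ (¬B ∧ ¬D)) ∧ ((F ∧ D) ∧ E) = min(a, b) on (0.07, 0.07) = 0.07

0.07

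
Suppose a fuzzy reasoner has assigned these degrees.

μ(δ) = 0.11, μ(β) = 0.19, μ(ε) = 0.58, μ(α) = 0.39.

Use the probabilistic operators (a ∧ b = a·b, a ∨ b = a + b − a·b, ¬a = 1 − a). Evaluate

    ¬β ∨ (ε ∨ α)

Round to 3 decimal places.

¬β = 1 − 0.1900 = 0.8100
ε ∨ α = a + b − a·b on (0.5800, 0.3900) = 0.7438
¬β ∨ (ε ∨ α) = a + b − a·b on (0.8100, 0.7438) = 0.9513

0.951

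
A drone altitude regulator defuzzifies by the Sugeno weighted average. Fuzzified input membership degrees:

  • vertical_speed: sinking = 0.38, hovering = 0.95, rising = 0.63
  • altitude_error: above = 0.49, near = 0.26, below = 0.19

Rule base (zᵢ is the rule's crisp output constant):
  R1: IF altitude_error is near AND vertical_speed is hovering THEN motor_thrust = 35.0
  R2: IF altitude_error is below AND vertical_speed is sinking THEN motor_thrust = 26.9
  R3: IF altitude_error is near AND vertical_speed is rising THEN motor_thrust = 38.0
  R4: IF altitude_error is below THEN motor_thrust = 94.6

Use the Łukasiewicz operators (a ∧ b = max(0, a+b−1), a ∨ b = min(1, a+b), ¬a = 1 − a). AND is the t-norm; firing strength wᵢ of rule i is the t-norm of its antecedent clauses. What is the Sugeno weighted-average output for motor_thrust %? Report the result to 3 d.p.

R1 (z=35.0): near=0.26, hovering=0.95; AND[max(0, a+b−1)] → w = 0.21
R2 (z=26.9): below=0.19, sinking=0.38; AND[max(0, a+b−1)] → w = 0.00
R3 (z=38.0): near=0.26, rising=0.63; AND[max(0, a+b−1)] → w = 0.00
R4 (z=94.6): below=0.19 → w = 0.19
Weighted average = (0.21·35.0 + 0.00·26.9 + 0.00·38.0 + 0.19·94.6) / (0.21 + 0.00 + 0.00 + 0.19)
  = 25.3240 / 0.4000 = 63.310

63.310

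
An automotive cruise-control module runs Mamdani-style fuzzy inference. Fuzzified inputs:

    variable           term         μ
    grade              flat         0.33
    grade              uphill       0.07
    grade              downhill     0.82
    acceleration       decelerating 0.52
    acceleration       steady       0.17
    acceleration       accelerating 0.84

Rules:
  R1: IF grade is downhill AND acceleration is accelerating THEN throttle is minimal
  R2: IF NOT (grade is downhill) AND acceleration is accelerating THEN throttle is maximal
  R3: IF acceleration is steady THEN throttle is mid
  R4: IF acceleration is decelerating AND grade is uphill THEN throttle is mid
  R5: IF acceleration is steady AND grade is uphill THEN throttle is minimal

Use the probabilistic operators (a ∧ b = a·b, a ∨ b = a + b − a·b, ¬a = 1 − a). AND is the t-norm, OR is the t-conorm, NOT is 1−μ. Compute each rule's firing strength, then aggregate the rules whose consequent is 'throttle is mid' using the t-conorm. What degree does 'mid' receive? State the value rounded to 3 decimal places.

0.200

R1: downhill=0.82, accelerating=0.84; AND[a·b] → w = 0.6888
R2: ¬downhill=1−0.82=0.18, accelerating=0.84; AND[a·b] → w = 0.1512
R3: steady=0.17 → w = 0.1700
R4: decelerating=0.52, uphill=0.07; AND[a·b] → w = 0.0364
R5: steady=0.17, uphill=0.07; AND[a·b] → w = 0.0119
Rules with consequent 'mid': {R3, R4} → strengths 0.1700, 0.0364
Aggregate via t-conorm [a + b − a·b]: 0.2002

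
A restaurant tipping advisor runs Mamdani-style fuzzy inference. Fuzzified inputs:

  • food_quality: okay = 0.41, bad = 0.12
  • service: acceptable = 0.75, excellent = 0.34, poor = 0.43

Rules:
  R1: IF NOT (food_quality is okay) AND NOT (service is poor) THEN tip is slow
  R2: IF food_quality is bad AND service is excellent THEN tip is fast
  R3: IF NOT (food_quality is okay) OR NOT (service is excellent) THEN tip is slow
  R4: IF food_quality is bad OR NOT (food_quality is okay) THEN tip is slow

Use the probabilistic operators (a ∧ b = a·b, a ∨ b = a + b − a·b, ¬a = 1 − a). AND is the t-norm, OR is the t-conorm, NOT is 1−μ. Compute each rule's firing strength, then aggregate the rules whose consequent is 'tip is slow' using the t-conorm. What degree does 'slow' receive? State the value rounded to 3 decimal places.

R1: ¬okay=1−0.41=0.59, ¬poor=1−0.43=0.57; AND[a·b] → w = 0.3363
R2: bad=0.12, excellent=0.34; AND[a·b] → w = 0.0408
R3: ¬okay=1−0.41=0.59, ¬excellent=1−0.34=0.66; OR[a + b − a·b] → w = 0.8606
R4: bad=0.12, ¬okay=1−0.41=0.59; OR[a + b − a·b] → w = 0.6392
Rules with consequent 'slow': {R1, R3, R4} → strengths 0.3363, 0.8606, 0.6392
Aggregate via t-conorm [a + b − a·b]: 0.9666

0.967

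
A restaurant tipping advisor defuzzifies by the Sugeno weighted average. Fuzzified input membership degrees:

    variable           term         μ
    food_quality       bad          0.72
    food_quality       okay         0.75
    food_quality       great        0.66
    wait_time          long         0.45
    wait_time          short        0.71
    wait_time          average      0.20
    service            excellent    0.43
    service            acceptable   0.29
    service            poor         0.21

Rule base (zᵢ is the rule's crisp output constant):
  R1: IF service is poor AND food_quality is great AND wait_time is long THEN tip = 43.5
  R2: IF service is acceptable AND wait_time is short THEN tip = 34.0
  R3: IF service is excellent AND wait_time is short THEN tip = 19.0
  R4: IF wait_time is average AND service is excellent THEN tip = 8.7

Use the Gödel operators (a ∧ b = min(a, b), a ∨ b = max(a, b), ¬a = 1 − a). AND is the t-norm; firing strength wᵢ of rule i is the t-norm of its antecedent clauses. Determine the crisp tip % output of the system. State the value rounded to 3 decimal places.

25.580

R1 (z=43.5): poor=0.21, great=0.66, long=0.45; AND[min(a, b)] → w = 0.21
R2 (z=34.0): acceptable=0.29, short=0.71; AND[min(a, b)] → w = 0.29
R3 (z=19.0): excellent=0.43, short=0.71; AND[min(a, b)] → w = 0.43
R4 (z=8.7): average=0.20, excellent=0.43; AND[min(a, b)] → w = 0.20
Weighted average = (0.21·43.5 + 0.29·34.0 + 0.43·19.0 + 0.20·8.7) / (0.21 + 0.29 + 0.43 + 0.20)
  = 28.9050 / 1.1300 = 25.580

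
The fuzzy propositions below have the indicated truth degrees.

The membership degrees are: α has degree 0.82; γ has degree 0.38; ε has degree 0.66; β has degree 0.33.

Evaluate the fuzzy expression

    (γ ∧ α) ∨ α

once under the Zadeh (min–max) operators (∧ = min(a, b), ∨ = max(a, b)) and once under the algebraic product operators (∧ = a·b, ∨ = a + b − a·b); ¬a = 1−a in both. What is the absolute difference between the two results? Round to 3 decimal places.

0.056

Under Zadeh (min–max):
  γ ∧ α = min(a, b) on (0.38, 0.82) = 0.38
  (γ ∧ α) ∨ α = max(a, b) on (0.38, 0.82) = 0.82
  → value = 0.8200
Under algebraic product:
  γ ∧ α = a·b on (0.3800, 0.8200) = 0.3116
  (γ ∧ α) ∨ α = a + b − a·b on (0.3116, 0.8200) = 0.8761
  → value = 0.8761
|0.8200 − 0.8761| = 0.056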